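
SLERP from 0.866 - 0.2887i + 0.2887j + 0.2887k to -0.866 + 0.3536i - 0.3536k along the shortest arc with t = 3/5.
0.8757 - 0.3313i + 0.117j + 0.3313k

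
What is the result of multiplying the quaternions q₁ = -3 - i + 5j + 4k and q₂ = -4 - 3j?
27 + 16i - 11j - 13k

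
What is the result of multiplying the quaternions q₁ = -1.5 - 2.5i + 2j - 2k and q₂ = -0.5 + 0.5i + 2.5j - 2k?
-7 + 1.5i - 10.75j - 3.25k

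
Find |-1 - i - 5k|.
√27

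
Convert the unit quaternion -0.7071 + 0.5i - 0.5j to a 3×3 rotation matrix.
[[0.5, -0.5, 0.7071], [-0.5, 0.5, 0.7071], [-0.7071, -0.7071, 0]]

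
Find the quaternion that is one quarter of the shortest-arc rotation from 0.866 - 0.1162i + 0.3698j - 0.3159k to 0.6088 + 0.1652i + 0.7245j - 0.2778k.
0.8221 - 0.0458i + 0.4724j - 0.3144k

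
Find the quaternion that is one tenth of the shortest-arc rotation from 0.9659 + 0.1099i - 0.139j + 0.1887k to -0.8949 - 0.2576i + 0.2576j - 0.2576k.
0.9608 + 0.125i - 0.1512j + 0.196k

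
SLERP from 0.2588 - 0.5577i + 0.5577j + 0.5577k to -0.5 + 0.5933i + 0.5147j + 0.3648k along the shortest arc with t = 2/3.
-0.3009 + 0.2339i + 0.7148j + 0.5864k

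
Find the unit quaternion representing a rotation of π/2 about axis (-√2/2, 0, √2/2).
0.7071 - 0.5i + 0.5k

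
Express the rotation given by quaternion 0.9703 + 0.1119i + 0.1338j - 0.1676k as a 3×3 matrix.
[[0.908, 0.3552, 0.2221], [-0.2953, 0.9188, -0.262], [-0.2972, 0.1723, 0.9392]]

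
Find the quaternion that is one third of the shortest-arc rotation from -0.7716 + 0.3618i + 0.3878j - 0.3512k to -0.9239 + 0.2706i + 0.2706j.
-0.8386 + 0.3376i + 0.3552j - 0.2379k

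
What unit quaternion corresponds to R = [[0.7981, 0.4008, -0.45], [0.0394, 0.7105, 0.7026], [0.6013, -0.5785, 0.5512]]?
0.8746 - 0.3662i - 0.3005j - 0.1033k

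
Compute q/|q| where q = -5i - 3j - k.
-0.8452i - 0.5071j - 0.169k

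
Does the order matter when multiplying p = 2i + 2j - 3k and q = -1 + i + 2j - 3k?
Yes: pq = -15 - 2i + j + 5k ≠ -15 - 2i - 5j + k = qp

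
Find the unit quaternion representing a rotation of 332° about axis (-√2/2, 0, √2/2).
-0.9703 - 0.1711i + 0.1711k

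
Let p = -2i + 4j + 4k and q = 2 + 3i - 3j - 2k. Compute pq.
26 + 16j + 2k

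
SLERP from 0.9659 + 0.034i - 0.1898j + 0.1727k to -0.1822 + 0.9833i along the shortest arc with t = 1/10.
0.9625 - 0.1084i - 0.184j + 0.1674k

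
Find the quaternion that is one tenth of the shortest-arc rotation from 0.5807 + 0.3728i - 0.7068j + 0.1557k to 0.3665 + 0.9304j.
0.4999 + 0.35i - 0.7786j + 0.1462k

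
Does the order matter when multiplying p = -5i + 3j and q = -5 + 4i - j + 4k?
Yes: pq = 23 + 37i + 5j - 7k ≠ 23 + 13i - 35j + 7k = qp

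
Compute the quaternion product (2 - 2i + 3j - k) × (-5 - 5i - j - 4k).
-21 - 13i - 20j + 14k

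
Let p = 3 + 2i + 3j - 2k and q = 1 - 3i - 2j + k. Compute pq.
17 - 8i + j + 6k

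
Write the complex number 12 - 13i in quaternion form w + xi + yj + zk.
12 - 13i + 0j + 0k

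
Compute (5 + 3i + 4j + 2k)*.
5 - 3i - 4j - 2k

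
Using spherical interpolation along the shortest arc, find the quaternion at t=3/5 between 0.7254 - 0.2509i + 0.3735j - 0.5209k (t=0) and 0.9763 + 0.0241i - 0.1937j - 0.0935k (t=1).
0.9514 - 0.0951i + 0.0395j - 0.2903k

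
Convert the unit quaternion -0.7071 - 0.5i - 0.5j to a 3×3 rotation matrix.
[[0.5, 0.5, 0.7071], [0.5, 0.5, -0.7071], [-0.7071, 0.7071, 0]]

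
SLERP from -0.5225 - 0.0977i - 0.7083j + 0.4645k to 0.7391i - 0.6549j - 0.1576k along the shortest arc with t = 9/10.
-0.0685 + 0.6897i - 0.7154j - 0.0889k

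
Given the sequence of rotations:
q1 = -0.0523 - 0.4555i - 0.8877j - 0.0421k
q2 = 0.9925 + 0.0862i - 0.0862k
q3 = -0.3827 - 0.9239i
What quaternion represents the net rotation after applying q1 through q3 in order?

q2 · q1 = -0.0163 - 0.5331i - 0.8381j - 0.1138k
q3 · q2 · q1 = -0.4863 + 0.2191i + 0.2156j + 0.8179k
-0.4863 + 0.2191i + 0.2156j + 0.8179k


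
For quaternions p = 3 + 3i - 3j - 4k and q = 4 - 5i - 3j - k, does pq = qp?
No: pq = 14 - 12i + 2j - 43k ≠ 14 + 6i - 44j + 5k = qp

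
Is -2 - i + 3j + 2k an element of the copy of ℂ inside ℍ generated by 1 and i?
No. The quaternion -2 - i + 3j + 2k has j-coefficient y = 3 and k-coefficient z = 2, not both zero, so it does not lie in the complex subalgebra spanned by 1 and i.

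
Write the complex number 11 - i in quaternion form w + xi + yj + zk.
11 - i + 0j + 0k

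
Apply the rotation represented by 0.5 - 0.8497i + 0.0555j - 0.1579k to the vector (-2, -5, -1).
(-2.53, 2.141, 4.361)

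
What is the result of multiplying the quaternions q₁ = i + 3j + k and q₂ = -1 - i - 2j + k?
6 + 4i - 5j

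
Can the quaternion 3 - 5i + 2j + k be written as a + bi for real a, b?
No. The quaternion 3 - 5i + 2j + k has j-coefficient y = 2 and k-coefficient z = 1, not both zero, so it does not lie in the complex subalgebra spanned by 1 and i.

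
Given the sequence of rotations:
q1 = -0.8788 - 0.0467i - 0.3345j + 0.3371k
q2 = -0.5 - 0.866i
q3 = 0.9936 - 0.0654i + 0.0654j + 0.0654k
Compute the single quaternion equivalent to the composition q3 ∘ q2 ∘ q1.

q2 · q1 = 0.399 + 0.7844i + 0.4592j + 0.1211k
q3 · q2 · q1 = 0.4098 + 0.7312i + 0.5416j + 0.0651k
0.4098 + 0.7312i + 0.5416j + 0.0651k


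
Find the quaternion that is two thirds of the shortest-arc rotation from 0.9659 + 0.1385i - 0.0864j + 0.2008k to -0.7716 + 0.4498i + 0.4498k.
0.9282 - 0.2736i - 0.0329j - 0.2499k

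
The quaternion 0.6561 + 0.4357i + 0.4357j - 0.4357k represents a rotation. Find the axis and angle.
axis = (√3/3, √3/3, -√3/3), θ = 98°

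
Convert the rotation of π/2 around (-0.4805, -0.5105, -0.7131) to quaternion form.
0.7071 - 0.3398i - 0.361j - 0.5042k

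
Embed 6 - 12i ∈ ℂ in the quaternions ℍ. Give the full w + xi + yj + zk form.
6 - 12i + 0j + 0k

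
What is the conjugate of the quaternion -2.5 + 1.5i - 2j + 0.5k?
-2.5 - 1.5i + 2j - 0.5k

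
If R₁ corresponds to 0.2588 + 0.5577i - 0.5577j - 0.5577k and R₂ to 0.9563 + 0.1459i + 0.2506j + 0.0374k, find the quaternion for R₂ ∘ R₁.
0.3267 + 0.4522i - 0.3662j - 0.7448k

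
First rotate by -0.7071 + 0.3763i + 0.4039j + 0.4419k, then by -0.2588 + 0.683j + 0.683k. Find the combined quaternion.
-0.3947 - 0.0714i - 0.3305j - 0.8543k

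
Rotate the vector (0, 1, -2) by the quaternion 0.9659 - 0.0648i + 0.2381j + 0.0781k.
(-1.081, 0.655, -1.844)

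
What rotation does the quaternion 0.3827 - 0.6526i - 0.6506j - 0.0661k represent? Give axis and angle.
axis = (-0.7064, -0.7042, -0.0715), θ = 3π/4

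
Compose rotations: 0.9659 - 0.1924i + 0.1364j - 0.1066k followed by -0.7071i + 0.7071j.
-0.2325 - 0.7584i + 0.6076j + 0.0396k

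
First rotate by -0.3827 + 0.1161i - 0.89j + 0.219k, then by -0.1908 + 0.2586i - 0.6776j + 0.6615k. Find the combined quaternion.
-0.7049 + 0.3192i + 0.4493j - 0.4464k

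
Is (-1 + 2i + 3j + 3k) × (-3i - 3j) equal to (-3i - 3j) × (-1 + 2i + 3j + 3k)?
No: pq = 15 + 12i - 6j + 3k ≠ 15 - 6i + 12j - 3k = qp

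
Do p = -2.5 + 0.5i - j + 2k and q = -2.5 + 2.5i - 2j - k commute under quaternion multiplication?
No: pq = 5 - 2.5i + 13j - k ≠ 5 - 12.5i + 2j - 4k = qp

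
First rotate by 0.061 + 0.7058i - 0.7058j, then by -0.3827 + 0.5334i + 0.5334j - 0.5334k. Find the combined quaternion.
-0.0233 - 0.614i - 0.0738j - 0.7855k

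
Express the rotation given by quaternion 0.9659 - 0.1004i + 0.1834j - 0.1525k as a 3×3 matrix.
[[0.8862, 0.2578, 0.3849], [-0.3314, 0.9333, 0.138], [-0.3237, -0.2499, 0.9126]]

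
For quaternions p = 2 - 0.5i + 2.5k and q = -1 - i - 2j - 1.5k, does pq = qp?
No: pq = 1.25 + 3.5i - 7.25j - 4.5k ≠ 1.25 - 6.5i - 0.75j - 6.5k = qp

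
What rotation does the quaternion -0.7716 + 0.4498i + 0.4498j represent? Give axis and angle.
axis = (√2/2, √2/2, 0), θ = 281°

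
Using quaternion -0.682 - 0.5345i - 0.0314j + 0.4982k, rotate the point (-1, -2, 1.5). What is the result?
(-2.662, -0.359, -0.18)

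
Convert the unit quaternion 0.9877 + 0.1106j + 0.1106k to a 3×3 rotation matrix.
[[0.9511, -0.2185, 0.2185], [0.2185, 0.9755, 0.0245], [-0.2185, 0.0245, 0.9755]]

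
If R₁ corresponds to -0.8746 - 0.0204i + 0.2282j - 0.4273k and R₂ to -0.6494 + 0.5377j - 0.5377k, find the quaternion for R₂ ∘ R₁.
0.2155 - 0.0938i - 0.6075j + 0.7587k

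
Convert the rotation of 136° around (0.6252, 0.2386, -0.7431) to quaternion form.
0.3746 + 0.5797i + 0.2212j - 0.689k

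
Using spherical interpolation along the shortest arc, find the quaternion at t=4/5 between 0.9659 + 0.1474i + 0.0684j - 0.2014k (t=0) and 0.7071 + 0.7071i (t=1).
0.7888 + 0.6129i + 0.0147j - 0.0433k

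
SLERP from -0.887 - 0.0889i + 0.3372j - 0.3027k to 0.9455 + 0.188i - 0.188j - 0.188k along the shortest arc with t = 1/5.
-0.9199 - 0.1117i + 0.3138j - 0.207k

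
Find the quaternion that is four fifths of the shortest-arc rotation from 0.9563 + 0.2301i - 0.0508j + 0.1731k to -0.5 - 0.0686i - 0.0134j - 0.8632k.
0.6363 + 0.1097i - 0.0003j + 0.7636k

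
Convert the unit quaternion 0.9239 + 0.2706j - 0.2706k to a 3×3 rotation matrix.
[[0.7071, 0.5, 0.5], [-0.5, 0.8536, -0.1464], [-0.5, -0.1464, 0.8536]]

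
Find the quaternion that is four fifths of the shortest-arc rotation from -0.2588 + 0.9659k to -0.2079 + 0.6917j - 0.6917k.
0.1159 - 0.5829j + 0.8043k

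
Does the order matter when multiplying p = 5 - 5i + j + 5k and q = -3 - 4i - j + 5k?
Yes: pq = -59 + 5i - 3j + 19k ≠ -59 - 15i - 13j + k = qp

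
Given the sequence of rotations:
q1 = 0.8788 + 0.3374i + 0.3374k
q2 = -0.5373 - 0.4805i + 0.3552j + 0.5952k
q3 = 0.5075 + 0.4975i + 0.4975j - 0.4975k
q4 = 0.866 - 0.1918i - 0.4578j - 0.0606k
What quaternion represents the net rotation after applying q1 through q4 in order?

q2 · q1 = -0.5109 - 0.4837i + 0.6751j + 0.2219k
q3 · q2 · q1 = -0.2441 - 0.0534i + 0.2187j + 0.9433k
q4 · q3 · q2 · q1 = -0.0643 - 0.418i + 0.4853j + 0.7653k
-0.0643 - 0.418i + 0.4853j + 0.7653k


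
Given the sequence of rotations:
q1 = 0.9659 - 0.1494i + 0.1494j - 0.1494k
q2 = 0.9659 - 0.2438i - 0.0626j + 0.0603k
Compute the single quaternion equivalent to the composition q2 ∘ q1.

q2 · q1 = 0.9149 - 0.3794i + 0.0384j - 0.1318k
0.9149 - 0.3794i + 0.0384j - 0.1318k


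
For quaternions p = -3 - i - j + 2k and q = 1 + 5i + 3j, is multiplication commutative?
No: pq = 5 - 22i + 4k ≠ 5 - 10i - 20j = qp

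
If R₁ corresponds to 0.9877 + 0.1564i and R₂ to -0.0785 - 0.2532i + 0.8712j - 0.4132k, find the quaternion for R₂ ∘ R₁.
-0.0379 - 0.2624i + 0.7959j - 0.5444k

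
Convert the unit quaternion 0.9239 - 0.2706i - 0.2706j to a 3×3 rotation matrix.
[[0.8536, 0.1464, -0.5], [0.1464, 0.8536, 0.5], [0.5, -0.5, 0.7071]]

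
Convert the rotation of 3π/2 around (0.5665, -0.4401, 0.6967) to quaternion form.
-0.7071 + 0.4006i - 0.3112j + 0.4926k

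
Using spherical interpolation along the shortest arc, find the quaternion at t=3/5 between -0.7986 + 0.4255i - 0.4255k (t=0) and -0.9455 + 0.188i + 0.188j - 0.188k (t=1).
-0.9052 + 0.2893i + 0.1149j - 0.2893k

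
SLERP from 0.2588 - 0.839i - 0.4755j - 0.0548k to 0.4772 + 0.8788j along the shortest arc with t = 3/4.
-0.3226 - 0.2745i - 0.9057j - 0.0179k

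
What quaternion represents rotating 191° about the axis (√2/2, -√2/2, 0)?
-0.0958 + 0.7039i - 0.7039j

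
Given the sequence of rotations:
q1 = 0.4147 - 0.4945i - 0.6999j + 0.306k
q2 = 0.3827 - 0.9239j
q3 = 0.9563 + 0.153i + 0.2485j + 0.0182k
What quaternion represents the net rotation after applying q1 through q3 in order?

q2 · q1 = -0.4879 - 0.472i - 0.651j - 0.3398k
q3 · q2 · q1 = -0.2264 - 0.5986i - 0.7004j - 0.3161k
-0.2264 - 0.5986i - 0.7004j - 0.3161k


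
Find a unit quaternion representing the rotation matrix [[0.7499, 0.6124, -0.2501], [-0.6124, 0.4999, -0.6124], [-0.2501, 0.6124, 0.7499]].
0.866 + 0.3536i - 0.3536k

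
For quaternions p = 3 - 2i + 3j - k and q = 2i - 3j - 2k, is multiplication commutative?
No: pq = 11 - 3i - 15j - 6k ≠ 11 + 15i - 3j - 6k = qp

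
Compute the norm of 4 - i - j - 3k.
√27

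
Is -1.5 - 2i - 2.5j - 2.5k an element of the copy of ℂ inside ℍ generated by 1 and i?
No. The quaternion -1.5 - 2i - 2.5j - 2.5k has j-coefficient y = -2.5 and k-coefficient z = -2.5, not both zero, so it does not lie in the complex subalgebra spanned by 1 and i.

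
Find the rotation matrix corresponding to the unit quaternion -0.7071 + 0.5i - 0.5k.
[[0.5, -0.7071, -0.5], [0.7071, 0, 0.7071], [-0.5, -0.7071, 0.5]]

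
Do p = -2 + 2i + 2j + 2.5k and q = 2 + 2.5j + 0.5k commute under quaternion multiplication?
No: pq = -10.25 - 1.25i - 2j + 9k ≠ -10.25 + 9.25i - k = qp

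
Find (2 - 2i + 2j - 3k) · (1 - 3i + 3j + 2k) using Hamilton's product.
-4 + 5i + 21j + k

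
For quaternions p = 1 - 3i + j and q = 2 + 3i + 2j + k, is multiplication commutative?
No: pq = 9 - 2i + 7j - 8k ≠ 9 - 4i + j + 10k = qp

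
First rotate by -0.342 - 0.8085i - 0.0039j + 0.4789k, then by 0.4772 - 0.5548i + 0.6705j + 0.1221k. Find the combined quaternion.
-0.6676 + 0.1255i - 0.0642j + 0.731k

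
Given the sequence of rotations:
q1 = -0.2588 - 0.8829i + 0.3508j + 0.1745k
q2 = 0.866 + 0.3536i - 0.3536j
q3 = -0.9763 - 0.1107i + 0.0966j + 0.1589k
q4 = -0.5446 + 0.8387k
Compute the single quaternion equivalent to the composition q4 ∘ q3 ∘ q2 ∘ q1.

q2 · q1 = 0.2121 - 0.9178i + 0.3336j - 0.037k
q3 · q2 · q1 = -0.335 + 0.816i - 0.4551j + 0.1216k
q4 · q3 · q2 · q1 = 0.0805 - 0.0627i + 0.9322j - 0.3472k
0.0805 - 0.0627i + 0.9322j - 0.3472k


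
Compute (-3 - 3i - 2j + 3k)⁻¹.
-0.0968 + 0.0968i + 0.0645j - 0.0968k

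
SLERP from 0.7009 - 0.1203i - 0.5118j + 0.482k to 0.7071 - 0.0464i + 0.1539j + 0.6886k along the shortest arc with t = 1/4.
0.7381 - 0.1063i - 0.3571j + 0.5625k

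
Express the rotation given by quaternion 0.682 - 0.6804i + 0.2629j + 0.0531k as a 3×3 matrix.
[[0.8561, -0.4302, 0.2863], [-0.2853, 0.0685, 0.956], [-0.4309, -0.9001, -0.0641]]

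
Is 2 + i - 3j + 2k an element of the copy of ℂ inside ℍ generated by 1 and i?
No. The quaternion 2 + i - 3j + 2k has j-coefficient y = -3 and k-coefficient z = 2, not both zero, so it does not lie in the complex subalgebra spanned by 1 and i.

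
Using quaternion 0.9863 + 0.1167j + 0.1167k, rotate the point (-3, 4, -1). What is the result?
(-3.988, 3.173, -0.173)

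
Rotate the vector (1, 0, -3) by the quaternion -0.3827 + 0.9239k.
(-0.707, -0.707, -3)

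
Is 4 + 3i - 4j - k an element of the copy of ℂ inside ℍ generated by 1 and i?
No. The quaternion 4 + 3i - 4j - k has j-coefficient y = -4 and k-coefficient z = -1, not both zero, so it does not lie in the complex subalgebra spanned by 1 and i.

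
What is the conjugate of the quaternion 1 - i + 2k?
1 + i - 2k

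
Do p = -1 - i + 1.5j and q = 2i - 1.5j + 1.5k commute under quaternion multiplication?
No: pq = 4.25 + 0.25i + 3j - 3k ≠ 4.25 - 4.25i = qp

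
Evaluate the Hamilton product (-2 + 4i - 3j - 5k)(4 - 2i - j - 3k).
-18 + 24i + 12j - 24k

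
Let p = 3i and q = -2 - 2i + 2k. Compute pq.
6 - 6i - 6j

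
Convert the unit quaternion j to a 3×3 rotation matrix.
[[-1, 0, 0], [0, 1, 0], [0, 0, -1]]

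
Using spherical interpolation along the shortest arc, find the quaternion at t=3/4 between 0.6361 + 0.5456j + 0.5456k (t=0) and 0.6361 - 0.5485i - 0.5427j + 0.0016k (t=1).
0.7977 - 0.4907i - 0.2895j + 0.1975k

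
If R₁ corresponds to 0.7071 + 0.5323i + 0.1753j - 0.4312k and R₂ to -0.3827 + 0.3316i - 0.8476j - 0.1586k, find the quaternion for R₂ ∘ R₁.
-0.3669 + 0.4241i - 0.6079j + 0.5622k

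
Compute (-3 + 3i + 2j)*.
-3 - 3i - 2j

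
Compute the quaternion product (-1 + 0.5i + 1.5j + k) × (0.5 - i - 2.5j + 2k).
1.75 + 6.75i + 1.25j - 1.25k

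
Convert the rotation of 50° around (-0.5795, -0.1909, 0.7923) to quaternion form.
0.9063 - 0.2449i - 0.0807j + 0.3348k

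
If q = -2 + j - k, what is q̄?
-2 - j + k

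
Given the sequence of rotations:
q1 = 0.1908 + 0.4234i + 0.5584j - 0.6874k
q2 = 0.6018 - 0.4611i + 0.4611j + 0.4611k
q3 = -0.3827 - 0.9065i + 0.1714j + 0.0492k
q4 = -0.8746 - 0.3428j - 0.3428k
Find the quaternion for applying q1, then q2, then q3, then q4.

q2 · q1 = 0.3695 - 0.4076i + 0.3023j - 0.7784k
q3 · q2 · q1 = -0.5244 - 0.3273i - 0.778j + 0.1119k
q4 · q3 · q2 · q1 = 0.2303 - 0.0188i + 0.9724j - 0.0303k
0.2303 - 0.0188i + 0.9724j - 0.0303k


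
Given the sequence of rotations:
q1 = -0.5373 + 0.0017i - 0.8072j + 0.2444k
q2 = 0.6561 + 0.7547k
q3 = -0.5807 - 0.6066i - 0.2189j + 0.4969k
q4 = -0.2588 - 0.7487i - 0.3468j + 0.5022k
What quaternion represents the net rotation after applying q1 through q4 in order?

q2 · q1 = -0.537 + 0.6103i - 0.5283j - 0.2451k
q3 · q2 · q1 = 0.6882 + 0.2875i + 0.5789j + 0.3296k
q4 · q3 · q2 · q1 = 0.0724 - 0.9947i + 0.0027j - 0.0734k
0.0724 - 0.9947i + 0.0027j - 0.0734k


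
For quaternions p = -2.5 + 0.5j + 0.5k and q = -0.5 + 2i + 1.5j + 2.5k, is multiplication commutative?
No: pq = -0.75 - 4.5i - 3j - 7.5k ≠ -0.75 - 5.5i - 5j - 5.5k = qp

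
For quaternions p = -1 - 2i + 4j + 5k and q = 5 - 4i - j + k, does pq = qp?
No: pq = -14 + 3i + 3j + 42k ≠ -14 - 15i + 39j + 6k = qp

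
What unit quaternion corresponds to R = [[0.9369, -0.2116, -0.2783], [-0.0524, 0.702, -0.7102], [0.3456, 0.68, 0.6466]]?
0.9063 + 0.3835i - 0.1721j + 0.0439k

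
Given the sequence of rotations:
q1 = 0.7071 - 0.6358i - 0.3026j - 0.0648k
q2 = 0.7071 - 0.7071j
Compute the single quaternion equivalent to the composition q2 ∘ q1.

q2 · q1 = 0.286 - 0.4038i - 0.714j - 0.4954k
0.286 - 0.4038i - 0.714j - 0.4954k


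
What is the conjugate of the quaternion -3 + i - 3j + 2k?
-3 - i + 3j - 2k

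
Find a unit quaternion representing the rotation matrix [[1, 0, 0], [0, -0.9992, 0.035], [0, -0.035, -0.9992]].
-0.0175 + 0.9998i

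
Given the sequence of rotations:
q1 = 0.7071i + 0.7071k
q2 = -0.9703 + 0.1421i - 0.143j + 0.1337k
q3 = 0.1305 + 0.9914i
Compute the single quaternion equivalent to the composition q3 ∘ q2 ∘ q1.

q2 · q1 = -0.195 - 0.7872i - 0.0059j - 0.585k
q3 · q2 · q1 = 0.755 - 0.2961i + 0.5792j - 0.0822k
0.755 - 0.2961i + 0.5792j - 0.0822k


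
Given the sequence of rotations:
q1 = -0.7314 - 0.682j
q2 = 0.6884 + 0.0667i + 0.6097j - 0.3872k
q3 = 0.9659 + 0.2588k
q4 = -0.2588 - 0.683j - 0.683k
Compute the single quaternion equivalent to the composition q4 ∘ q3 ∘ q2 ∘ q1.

q2 · q1 = -0.0877 - 0.3129i - 0.9154j + 0.2377k
q3 · q2 · q1 = -0.1462 - 0.0653i - 0.9652j + 0.2069k
q4 · q3 · q2 · q1 = -0.4801 - 0.7836i + 0.3942j + 0.0017k
-0.4801 - 0.7836i + 0.3942j + 0.0017k


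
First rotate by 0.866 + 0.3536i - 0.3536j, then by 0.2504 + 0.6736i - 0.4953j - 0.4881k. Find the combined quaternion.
-0.1965 + 0.4993i - 0.6901j - 0.4857k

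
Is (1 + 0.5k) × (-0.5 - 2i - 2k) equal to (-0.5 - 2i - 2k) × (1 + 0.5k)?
No: pq = 0.5 - 2i - j - 2.25k ≠ 0.5 - 2i + j - 2.25k = qp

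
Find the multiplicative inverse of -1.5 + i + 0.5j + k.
-0.3333 - 0.2222i - 0.1111j - 0.2222k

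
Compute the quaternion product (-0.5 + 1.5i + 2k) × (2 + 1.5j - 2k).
3 + 2.25j + 7.25k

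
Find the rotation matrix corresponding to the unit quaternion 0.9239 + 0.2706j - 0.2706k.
[[0.7071, 0.5, 0.5], [-0.5, 0.8536, -0.1464], [-0.5, -0.1464, 0.8536]]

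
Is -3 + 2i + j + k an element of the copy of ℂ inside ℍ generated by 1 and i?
No. The quaternion -3 + 2i + j + k has j-coefficient y = 1 and k-coefficient z = 1, not both zero, so it does not lie in the complex subalgebra spanned by 1 and i.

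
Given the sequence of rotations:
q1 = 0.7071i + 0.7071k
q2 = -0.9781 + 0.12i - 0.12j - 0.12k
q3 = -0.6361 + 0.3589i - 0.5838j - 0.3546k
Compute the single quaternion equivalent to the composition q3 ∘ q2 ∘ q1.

q2 · q1 = -0.7765i - 0.1697j - 0.6068k
q3 · q2 · q1 = -0.0356 + 0.788i + 0.6011j - 0.1282k
-0.0356 + 0.788i + 0.6011j - 0.1282k


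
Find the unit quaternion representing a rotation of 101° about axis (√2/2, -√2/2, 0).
0.6361 + 0.5456i - 0.5456j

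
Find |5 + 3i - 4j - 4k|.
√66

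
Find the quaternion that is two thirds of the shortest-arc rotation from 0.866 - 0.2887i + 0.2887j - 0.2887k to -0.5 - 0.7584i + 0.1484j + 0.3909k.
0.7681 + 0.4721i + 0.0081j - 0.4325k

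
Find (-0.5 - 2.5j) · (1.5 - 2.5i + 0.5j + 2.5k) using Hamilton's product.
0.5 - 5i - 4j - 7.5k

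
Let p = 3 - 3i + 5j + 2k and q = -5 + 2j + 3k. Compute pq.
-31 + 26i - 10j - 7k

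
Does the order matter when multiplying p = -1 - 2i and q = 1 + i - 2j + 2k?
Yes: pq = 1 - 3i + 6j + 2k ≠ 1 - 3i - 2j - 6k = qp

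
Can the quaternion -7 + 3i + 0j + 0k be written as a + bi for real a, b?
Yes. The quaternion -7 + 3i has j- and k-coefficients y = z = 0, so it lies in the complex subalgebra spanned by 1 and i.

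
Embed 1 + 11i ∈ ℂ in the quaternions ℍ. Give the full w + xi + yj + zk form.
1 + 11i + 0j + 0k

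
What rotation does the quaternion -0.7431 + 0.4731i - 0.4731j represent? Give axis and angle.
axis = (√2/2, -√2/2, 0), θ = 276°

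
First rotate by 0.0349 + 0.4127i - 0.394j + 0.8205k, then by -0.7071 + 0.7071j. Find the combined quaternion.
0.2539 + 0.2884i + 0.3033j - 0.872k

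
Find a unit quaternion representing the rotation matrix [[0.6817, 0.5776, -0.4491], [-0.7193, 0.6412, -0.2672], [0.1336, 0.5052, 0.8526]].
0.891 + 0.2167i - 0.1635j - 0.3639k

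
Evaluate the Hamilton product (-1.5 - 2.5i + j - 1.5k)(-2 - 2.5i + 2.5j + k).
-4.25 + 13.5i + 0.5j - 2.25k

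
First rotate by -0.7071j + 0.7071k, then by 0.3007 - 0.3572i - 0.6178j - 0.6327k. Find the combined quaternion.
0.0105 - 0.8842i + 0.04j + 0.4652k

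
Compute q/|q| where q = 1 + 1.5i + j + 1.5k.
0.3922 + 0.5883i + 0.3922j + 0.5883k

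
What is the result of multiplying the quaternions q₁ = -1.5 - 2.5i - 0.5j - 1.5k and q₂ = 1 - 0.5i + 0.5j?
-2.5 - i - 0.5j - 3k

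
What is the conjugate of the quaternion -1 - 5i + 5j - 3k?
-1 + 5i - 5j + 3k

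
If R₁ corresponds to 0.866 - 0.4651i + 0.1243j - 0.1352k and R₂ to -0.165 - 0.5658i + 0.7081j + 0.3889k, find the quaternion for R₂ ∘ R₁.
-0.4415 - 0.5573i + 0.3353j + 0.6181k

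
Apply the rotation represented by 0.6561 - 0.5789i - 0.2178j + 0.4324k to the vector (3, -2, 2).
(0.651, 3.69, 1.721)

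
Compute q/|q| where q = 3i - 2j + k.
0.8018i - 0.5345j + 0.2673k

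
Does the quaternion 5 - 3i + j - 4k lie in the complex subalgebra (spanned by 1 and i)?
No. The quaternion 5 - 3i + j - 4k has j-coefficient y = 1 and k-coefficient z = -4, not both zero, so it does not lie in the complex subalgebra spanned by 1 and i.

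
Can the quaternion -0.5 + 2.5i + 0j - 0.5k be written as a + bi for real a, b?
No. The quaternion -0.5 + 2.5i - 0.5k has j-coefficient y = 0 and k-coefficient z = -0.5, not both zero, so it does not lie in the complex subalgebra spanned by 1 and i.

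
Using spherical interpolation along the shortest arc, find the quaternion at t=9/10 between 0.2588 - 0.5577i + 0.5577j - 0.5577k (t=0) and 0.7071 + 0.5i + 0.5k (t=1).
-0.6352 - 0.5438i + 0.0712j - 0.5438k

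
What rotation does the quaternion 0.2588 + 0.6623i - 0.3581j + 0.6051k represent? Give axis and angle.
axis = (0.6857, -0.3707, 0.6264), θ = 5π/6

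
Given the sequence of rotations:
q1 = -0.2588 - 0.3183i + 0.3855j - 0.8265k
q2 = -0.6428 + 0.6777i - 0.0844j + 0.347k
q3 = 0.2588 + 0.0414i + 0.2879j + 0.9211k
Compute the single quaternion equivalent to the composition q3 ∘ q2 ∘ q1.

q2 · q1 = 0.7014 - 0.0348i + 0.2237j + 0.6759k
q3 · q2 · q1 = -0.504 + 0.0086i + 0.1998j + 0.8403k
-0.504 + 0.0086i + 0.1998j + 0.8403k


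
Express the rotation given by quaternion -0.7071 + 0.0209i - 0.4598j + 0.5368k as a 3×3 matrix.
[[0.0009, 0.7399, 0.6727], [-0.7784, 0.4228, -0.4641], [-0.6278, -0.5232, 0.5763]]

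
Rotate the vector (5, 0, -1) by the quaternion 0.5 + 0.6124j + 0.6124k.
(-3.113, 2.312, -3.312)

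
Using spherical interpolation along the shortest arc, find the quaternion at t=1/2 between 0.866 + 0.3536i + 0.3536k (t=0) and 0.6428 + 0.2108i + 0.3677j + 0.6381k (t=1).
0.7829 + 0.2929i + 0.1908j + 0.5146k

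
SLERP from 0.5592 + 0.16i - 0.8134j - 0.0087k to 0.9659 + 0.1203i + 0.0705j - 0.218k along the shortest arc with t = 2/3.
0.9367 + 0.1523i - 0.2685j - 0.1651k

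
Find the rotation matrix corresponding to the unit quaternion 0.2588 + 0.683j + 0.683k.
[[-0.866, -0.3535, 0.3535], [0.3535, 0.067, 0.933], [-0.3535, 0.933, 0.067]]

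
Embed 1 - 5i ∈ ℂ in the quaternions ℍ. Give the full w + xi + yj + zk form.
1 - 5i + 0j + 0k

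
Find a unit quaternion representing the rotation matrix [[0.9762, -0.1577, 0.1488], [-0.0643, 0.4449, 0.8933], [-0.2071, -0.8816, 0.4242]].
0.8434 - 0.5261i + 0.1055j + 0.0277k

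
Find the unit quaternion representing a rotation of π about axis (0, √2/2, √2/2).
0.7071j + 0.7071k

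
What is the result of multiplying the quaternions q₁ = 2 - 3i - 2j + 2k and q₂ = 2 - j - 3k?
8 + 2i - 15j + k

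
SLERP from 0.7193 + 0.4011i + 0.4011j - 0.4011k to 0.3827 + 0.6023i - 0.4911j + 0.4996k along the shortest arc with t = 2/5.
0.7654 + 0.6416i + 0.0377j - 0.033k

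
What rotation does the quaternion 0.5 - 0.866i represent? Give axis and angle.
axis = (-1, 0, 0), θ = 2π/3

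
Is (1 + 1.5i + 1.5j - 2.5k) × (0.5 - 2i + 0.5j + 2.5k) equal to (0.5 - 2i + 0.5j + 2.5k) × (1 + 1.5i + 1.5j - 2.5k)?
No: pq = 9 + 3.75i + 2.5j + 5k ≠ 9 - 6.25i - 2.5k = qp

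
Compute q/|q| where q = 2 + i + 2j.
0.6667 + 0.3333i + 0.6667j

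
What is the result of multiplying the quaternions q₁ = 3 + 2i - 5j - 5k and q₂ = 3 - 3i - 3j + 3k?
15 - 33i - 15j - 27k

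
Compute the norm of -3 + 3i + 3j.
√27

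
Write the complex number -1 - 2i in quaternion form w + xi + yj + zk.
-1 - 2i + 0j + 0k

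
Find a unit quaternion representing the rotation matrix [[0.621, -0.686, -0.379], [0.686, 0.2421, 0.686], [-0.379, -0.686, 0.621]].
0.7881 - 0.4353i + 0.4353k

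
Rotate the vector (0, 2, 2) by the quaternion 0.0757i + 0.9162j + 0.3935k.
(0.397, 2.8, 0.061)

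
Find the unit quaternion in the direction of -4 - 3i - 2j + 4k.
-0.5963 - 0.4472i - 0.2981j + 0.5963k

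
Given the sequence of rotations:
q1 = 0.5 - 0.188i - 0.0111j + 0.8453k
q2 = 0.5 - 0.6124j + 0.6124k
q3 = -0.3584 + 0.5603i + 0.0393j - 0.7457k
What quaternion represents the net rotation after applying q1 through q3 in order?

q2 · q1 = -0.2745 - 0.6049i - 0.4269j + 0.6137k
q3 · q2 · q1 = 0.9117 - 0.2312i + 0.2494j - 0.2307k
0.9117 - 0.2312i + 0.2494j - 0.2307k


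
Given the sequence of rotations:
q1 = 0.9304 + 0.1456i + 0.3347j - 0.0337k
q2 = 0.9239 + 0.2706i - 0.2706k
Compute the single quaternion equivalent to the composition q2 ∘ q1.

q2 · q1 = 0.8111 + 0.4769i + 0.2789j - 0.1923k
0.8111 + 0.4769i + 0.2789j - 0.1923k


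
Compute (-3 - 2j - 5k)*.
-3 + 2j + 5k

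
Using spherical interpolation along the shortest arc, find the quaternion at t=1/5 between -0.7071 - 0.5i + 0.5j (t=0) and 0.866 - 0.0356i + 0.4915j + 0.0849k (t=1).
-0.8453 - 0.4314i + 0.3144j - 0.0218k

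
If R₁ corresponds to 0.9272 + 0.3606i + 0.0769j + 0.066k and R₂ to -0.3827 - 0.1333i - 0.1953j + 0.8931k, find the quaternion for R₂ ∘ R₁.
-0.3507 - 0.3432i + 0.1203j + 0.863k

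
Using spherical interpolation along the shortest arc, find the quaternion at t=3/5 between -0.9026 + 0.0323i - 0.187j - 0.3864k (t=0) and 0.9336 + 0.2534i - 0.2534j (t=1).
-0.9723 - 0.1458i + 0.0799j - 0.1646k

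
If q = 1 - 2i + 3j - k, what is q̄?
1 + 2i - 3j + k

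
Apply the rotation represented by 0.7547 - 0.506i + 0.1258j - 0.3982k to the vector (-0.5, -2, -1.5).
(-2.162, -0.973, 0.937)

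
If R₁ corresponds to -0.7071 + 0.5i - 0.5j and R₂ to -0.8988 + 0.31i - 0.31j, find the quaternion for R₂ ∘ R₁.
0.3255 - 0.6686i + 0.6686j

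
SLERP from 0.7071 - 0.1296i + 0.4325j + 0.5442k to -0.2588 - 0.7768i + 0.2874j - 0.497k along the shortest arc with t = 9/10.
0.3454 + 0.7277i - 0.2164j + 0.5517k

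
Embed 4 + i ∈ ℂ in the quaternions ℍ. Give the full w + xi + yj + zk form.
4 + i + 0j + 0k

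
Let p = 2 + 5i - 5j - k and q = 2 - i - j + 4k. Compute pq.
8 - 13i - 31j - 4k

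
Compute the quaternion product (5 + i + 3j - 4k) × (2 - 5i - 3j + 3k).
36 - 26i + 8j + 19k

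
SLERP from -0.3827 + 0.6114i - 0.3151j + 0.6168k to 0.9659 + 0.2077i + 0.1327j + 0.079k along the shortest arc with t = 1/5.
-0.6065 + 0.4944i - 0.3198j + 0.5342k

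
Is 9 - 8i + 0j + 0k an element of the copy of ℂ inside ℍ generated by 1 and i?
Yes. The quaternion 9 - 8i has j- and k-coefficients y = z = 0, so it lies in the complex subalgebra spanned by 1 and i.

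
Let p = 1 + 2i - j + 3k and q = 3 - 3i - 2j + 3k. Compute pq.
-2 + 6i - 20j + 5k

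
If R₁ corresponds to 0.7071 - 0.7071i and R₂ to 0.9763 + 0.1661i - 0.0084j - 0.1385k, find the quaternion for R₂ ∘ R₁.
0.8078 - 0.5729i + 0.092j - 0.1039k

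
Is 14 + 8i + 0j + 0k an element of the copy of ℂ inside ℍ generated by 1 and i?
Yes. The quaternion 14 + 8i has j- and k-coefficients y = z = 0, so it lies in the complex subalgebra spanned by 1 and i.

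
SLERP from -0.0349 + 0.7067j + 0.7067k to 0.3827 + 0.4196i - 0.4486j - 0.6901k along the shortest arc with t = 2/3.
-0.2766 - 0.2898i + 0.5591j + 0.7259k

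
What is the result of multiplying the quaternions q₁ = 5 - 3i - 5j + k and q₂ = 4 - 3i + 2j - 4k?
25 - 9i - 25j - 37k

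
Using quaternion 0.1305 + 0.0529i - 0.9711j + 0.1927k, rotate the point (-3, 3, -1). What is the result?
(2.655, 3.306, -1.011)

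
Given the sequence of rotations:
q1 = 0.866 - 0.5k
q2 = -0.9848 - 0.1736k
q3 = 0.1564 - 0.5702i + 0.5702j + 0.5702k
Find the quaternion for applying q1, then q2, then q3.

q2 · q1 = -0.9396 + 0.3421k
q3 · q2 · q1 = -0.342 + 0.7308i - 0.3407j - 0.4823k
-0.342 + 0.7308i - 0.3407j - 0.4823k


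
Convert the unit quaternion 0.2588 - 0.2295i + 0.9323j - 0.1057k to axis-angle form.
axis = (-0.2376, 0.9652, -0.1094), θ = 5π/6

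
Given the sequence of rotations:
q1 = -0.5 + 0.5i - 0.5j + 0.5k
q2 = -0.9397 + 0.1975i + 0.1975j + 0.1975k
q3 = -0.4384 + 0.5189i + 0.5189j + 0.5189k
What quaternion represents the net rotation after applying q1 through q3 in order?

q2 · q1 = 0.3711 - 0.3711i + 0.3711j - 0.7661k
q3 · q2 · q1 = 0.2348 - 0.2348i + 0.2348j + 0.9135k
0.2348 - 0.2348i + 0.2348j + 0.9135k


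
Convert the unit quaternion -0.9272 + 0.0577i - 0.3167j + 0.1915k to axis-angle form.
axis = (0.154, -0.8455, 0.5113), θ = 316°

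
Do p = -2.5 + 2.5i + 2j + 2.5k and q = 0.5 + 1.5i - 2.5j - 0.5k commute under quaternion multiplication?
No: pq = 1.25 + 2.75i + 12.25j - 6.75k ≠ 1.25 - 7.75i + 2.25j + 11.75k = qp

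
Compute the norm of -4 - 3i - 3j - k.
√35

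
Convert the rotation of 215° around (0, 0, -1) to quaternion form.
-0.3007 - 0.9537k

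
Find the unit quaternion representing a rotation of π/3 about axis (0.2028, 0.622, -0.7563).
0.866 + 0.1014i + 0.311j - 0.3781k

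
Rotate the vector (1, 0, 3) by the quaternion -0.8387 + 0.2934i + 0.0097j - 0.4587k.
(-0.277, 2.225, 2.23)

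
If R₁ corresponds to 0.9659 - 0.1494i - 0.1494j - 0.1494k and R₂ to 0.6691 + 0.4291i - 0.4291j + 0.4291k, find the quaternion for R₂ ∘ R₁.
0.7104 + 0.4427i - 0.5144j + 0.1863k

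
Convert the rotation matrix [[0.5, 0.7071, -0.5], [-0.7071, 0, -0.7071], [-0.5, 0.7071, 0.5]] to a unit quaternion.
0.7071 + 0.5i - 0.5k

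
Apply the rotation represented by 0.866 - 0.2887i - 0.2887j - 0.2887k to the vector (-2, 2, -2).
(0.667, 0.666, -3.333)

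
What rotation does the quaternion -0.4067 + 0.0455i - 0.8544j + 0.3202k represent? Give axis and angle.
axis = (0.0498, -0.9352, 0.3505), θ = 228°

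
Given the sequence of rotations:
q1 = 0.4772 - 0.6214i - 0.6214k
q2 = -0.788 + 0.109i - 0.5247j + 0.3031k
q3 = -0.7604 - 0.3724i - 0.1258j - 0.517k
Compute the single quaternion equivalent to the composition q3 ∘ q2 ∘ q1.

q2 · q1 = -0.12 + 0.8677i - 0.371j + 0.3083k
q3 · q2 · q1 = 0.5271 - 0.8457i - 0.0366j + 0.0749k
0.5271 - 0.8457i - 0.0366j + 0.0749k


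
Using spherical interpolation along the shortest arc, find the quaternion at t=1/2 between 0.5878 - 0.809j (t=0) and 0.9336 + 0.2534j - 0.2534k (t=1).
0.928 - 0.3389j - 0.1546k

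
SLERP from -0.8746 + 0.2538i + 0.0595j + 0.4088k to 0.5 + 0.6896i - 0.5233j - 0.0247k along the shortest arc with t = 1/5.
-0.9084 + 0.0448i + 0.1901j + 0.3698k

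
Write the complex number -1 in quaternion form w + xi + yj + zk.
-1 + 0i + 0j + 0k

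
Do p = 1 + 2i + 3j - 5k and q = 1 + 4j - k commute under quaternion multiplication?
No: pq = -16 + 19i + 9j + 2k ≠ -16 - 15i + 5j - 14k = qp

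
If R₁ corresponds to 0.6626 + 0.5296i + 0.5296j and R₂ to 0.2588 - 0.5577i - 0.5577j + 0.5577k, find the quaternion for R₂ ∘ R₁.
0.7622 - 0.5278i + 0.0629j + 0.3695k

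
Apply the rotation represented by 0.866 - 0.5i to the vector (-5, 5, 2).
(-5, 4.232, -3.33)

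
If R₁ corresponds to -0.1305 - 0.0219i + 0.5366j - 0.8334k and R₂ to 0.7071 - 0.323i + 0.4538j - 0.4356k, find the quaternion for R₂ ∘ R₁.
-0.7059 - 0.1178i + 0.0606j - 0.6958k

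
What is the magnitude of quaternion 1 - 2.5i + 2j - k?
3.5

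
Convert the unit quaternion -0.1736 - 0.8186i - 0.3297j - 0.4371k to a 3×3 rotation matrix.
[[0.4005, 0.388, 0.8301], [0.6915, -0.7223, 0.004], [0.6011, 0.5724, -0.5576]]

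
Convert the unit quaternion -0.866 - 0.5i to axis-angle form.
axis = (-1, 0, 0), θ = 5π/3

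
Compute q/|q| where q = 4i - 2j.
0.8944i - 0.4472j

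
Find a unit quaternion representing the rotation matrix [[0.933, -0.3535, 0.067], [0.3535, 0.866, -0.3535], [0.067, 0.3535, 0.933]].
0.9659 + 0.183i + 0.183k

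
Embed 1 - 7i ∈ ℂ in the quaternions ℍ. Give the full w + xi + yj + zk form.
1 - 7i + 0j + 0k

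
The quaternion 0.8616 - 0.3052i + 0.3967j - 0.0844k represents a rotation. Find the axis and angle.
axis = (-0.6013, 0.7815, -0.1663), θ = 61°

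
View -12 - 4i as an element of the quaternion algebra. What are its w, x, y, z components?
-12 - 4i + 0j + 0k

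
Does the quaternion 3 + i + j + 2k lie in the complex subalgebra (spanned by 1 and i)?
No. The quaternion 3 + i + j + 2k has j-coefficient y = 1 and k-coefficient z = 2, not both zero, so it does not lie in the complex subalgebra spanned by 1 and i.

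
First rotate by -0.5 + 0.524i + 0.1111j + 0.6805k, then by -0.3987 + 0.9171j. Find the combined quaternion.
0.0975 + 0.4152i - 0.5028j - 0.7519k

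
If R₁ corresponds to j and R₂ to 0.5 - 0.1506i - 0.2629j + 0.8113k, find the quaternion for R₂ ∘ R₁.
0.2629 - 0.8113i + 0.5j - 0.1506k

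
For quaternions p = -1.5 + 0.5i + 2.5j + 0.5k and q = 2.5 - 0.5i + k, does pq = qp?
No: pq = -4 + 4.5i + 5.5j + k ≠ -4 - 0.5i + 7j - 1.5k = qp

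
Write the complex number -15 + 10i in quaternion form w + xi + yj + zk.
-15 + 10i + 0j + 0k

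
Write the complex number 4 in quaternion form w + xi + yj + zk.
4 + 0i + 0j + 0k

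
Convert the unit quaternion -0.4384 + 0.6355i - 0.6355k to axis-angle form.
axis = (√2/2, 0, -√2/2), θ = 232°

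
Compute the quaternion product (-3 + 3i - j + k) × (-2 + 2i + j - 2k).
3 - 11i + 7j + 9k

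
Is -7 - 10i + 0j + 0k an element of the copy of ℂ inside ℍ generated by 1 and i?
Yes. The quaternion -7 - 10i has j- and k-coefficients y = z = 0, so it lies in the complex subalgebra spanned by 1 and i.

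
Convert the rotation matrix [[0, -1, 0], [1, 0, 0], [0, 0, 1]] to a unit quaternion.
0.7071 + 0.7071k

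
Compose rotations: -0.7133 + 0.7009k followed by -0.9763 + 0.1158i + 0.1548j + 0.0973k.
0.6282 + 0.0259i - 0.1916j - 0.7537k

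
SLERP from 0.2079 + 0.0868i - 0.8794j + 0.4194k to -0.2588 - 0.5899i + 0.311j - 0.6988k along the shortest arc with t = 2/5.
0.2491 + 0.3171i - 0.7072j + 0.5807k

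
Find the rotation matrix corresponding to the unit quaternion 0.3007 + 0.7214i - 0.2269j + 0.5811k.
[[0.2217, -0.6768, 0.702], [0.0221, -0.7162, -0.6976], [0.9749, 0.1701, -0.1438]]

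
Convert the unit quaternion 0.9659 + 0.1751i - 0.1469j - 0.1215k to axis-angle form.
axis = (0.6765, -0.5675, -0.4694), θ = π/6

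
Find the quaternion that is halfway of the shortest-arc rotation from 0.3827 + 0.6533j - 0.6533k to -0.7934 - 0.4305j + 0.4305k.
0.6088 + 0.561j - 0.561k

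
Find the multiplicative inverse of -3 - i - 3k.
-0.1579 + 0.0526i + 0.1579k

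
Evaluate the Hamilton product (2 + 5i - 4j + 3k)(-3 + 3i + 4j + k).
-8 - 25i + 24j + 25k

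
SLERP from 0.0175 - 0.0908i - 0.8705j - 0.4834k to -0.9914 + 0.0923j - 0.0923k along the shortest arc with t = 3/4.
0.9079 - 0.0337i - 0.4068j - 0.0954k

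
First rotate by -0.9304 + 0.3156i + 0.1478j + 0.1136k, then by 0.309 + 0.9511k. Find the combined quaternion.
-0.3955 - 0.0431i + 0.3458j - 0.8498k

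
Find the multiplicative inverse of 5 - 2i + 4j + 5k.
0.0714 + 0.0286i - 0.0571j - 0.0714k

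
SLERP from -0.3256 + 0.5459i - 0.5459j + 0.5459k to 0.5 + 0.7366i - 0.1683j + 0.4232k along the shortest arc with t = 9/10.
0.4263 + 0.7486i - 0.2206j + 0.4574k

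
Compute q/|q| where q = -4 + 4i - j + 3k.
-0.6172 + 0.6172i - 0.1543j + 0.4629k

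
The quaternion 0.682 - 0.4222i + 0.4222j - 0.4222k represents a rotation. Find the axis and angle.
axis = (-√3/3, √3/3, -√3/3), θ = 94°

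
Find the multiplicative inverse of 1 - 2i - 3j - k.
0.0667 + 0.1333i + 0.2j + 0.0667k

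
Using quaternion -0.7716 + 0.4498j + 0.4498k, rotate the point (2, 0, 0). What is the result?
(0.381, -1.388, 1.388)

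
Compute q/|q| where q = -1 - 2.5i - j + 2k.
-0.2857 - 0.7143i - 0.2857j + 0.5714k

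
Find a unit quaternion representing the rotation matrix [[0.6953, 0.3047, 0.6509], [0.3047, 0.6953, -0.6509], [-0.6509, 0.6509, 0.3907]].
0.8339 + 0.3903i + 0.3903j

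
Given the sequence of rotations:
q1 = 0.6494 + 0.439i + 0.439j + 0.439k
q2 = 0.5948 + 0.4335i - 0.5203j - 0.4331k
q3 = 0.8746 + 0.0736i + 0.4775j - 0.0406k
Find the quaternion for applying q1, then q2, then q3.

q2 · q1 = 0.6145 + 0.5044i - 0.4572j + 0.3986k
q3 · q2 · q1 = 0.7348 + 0.6581i - 0.1563j + 0.0492k
0.7348 + 0.6581i - 0.1563j + 0.0492k


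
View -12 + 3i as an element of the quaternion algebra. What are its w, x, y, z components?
-12 + 3i + 0j + 0k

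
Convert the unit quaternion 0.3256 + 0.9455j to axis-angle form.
axis = (0, 1, 0), θ = 142°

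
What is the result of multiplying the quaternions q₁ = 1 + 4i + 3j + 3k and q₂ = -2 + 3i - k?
-11 - 8i + 7j - 16k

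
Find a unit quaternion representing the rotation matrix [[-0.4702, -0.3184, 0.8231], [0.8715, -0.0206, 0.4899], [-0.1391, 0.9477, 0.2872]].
0.4462 + 0.2565i + 0.5391j + 0.6667k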